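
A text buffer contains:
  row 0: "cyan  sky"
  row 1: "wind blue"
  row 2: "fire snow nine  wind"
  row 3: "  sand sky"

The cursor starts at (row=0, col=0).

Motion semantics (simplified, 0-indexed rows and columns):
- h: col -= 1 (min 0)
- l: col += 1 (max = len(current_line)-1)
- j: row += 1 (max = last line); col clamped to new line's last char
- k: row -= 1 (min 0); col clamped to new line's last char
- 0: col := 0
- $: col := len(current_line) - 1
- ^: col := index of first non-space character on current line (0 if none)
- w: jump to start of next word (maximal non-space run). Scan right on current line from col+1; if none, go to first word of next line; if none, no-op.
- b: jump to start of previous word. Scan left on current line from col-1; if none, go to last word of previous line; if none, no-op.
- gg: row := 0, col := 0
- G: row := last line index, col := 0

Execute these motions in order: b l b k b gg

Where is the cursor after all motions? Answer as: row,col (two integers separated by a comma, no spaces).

Answer: 0,0

Derivation:
After 1 (b): row=0 col=0 char='c'
After 2 (l): row=0 col=1 char='y'
After 3 (b): row=0 col=0 char='c'
After 4 (k): row=0 col=0 char='c'
After 5 (b): row=0 col=0 char='c'
After 6 (gg): row=0 col=0 char='c'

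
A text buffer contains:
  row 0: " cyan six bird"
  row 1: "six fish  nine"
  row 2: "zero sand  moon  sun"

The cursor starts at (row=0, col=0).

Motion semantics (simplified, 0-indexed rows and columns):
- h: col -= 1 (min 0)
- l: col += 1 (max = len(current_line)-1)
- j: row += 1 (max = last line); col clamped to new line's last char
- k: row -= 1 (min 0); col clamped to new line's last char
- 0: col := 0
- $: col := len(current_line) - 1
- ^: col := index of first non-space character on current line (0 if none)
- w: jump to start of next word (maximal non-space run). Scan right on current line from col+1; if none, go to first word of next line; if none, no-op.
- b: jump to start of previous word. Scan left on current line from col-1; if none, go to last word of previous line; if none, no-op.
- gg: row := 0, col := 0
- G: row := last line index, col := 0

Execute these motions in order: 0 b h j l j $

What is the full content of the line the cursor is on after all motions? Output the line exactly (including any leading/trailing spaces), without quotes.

Answer: zero sand  moon  sun

Derivation:
After 1 (0): row=0 col=0 char='_'
After 2 (b): row=0 col=0 char='_'
After 3 (h): row=0 col=0 char='_'
After 4 (j): row=1 col=0 char='s'
After 5 (l): row=1 col=1 char='i'
After 6 (j): row=2 col=1 char='e'
After 7 ($): row=2 col=19 char='n'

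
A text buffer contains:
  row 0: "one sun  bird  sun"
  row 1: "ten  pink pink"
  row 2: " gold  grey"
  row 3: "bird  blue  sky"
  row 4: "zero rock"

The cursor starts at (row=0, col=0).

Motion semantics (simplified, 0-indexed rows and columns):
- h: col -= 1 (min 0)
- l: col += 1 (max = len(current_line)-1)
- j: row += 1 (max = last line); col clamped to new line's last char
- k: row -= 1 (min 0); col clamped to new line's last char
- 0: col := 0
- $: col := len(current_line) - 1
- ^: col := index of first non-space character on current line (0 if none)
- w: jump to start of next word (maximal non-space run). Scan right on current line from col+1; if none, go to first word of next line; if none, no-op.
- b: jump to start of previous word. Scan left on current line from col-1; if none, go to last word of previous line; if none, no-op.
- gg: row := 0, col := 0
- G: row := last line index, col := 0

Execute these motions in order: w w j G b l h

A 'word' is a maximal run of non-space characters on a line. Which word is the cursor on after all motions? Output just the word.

Answer: sky

Derivation:
After 1 (w): row=0 col=4 char='s'
After 2 (w): row=0 col=9 char='b'
After 3 (j): row=1 col=9 char='_'
After 4 (G): row=4 col=0 char='z'
After 5 (b): row=3 col=12 char='s'
After 6 (l): row=3 col=13 char='k'
After 7 (h): row=3 col=12 char='s'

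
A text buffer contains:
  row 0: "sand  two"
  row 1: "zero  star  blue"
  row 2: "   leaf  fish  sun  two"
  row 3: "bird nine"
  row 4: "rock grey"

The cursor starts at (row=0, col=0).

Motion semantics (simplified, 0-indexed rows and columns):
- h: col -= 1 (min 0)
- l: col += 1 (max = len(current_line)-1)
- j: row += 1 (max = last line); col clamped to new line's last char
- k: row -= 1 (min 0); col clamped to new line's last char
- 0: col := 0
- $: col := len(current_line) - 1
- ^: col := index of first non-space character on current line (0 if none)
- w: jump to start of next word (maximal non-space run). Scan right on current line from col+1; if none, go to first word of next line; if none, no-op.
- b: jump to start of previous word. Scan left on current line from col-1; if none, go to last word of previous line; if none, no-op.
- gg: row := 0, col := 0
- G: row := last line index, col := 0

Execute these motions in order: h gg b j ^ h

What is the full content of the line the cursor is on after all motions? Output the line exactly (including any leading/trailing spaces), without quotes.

Answer: zero  star  blue

Derivation:
After 1 (h): row=0 col=0 char='s'
After 2 (gg): row=0 col=0 char='s'
After 3 (b): row=0 col=0 char='s'
After 4 (j): row=1 col=0 char='z'
After 5 (^): row=1 col=0 char='z'
After 6 (h): row=1 col=0 char='z'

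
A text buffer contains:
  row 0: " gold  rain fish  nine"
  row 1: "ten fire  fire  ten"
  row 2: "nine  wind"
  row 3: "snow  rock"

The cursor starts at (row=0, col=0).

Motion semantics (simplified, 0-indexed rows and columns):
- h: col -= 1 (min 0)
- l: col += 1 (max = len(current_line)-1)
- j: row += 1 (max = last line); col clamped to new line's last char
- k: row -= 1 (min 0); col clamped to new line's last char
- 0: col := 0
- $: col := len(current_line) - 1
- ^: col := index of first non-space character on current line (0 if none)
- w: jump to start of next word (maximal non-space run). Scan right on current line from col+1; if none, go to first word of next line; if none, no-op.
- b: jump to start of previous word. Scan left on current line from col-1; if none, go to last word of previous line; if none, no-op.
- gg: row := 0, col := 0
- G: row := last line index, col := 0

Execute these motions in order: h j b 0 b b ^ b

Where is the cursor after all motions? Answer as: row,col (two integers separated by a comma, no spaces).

Answer: 0,1

Derivation:
After 1 (h): row=0 col=0 char='_'
After 2 (j): row=1 col=0 char='t'
After 3 (b): row=0 col=18 char='n'
After 4 (0): row=0 col=0 char='_'
After 5 (b): row=0 col=0 char='_'
After 6 (b): row=0 col=0 char='_'
After 7 (^): row=0 col=1 char='g'
After 8 (b): row=0 col=1 char='g'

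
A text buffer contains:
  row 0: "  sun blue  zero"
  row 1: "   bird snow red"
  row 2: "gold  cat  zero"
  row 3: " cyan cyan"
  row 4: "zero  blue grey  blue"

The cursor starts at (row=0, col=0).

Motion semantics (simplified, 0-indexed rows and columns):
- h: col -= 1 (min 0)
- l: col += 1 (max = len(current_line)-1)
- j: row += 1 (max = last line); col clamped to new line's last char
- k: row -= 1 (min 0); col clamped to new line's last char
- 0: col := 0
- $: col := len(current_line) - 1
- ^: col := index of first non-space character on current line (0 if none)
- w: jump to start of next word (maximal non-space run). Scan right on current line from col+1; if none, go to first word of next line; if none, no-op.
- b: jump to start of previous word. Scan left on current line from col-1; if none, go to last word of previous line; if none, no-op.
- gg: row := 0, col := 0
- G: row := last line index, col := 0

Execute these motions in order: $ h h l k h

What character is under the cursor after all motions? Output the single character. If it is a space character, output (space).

After 1 ($): row=0 col=15 char='o'
After 2 (h): row=0 col=14 char='r'
After 3 (h): row=0 col=13 char='e'
After 4 (l): row=0 col=14 char='r'
After 5 (k): row=0 col=14 char='r'
After 6 (h): row=0 col=13 char='e'

Answer: e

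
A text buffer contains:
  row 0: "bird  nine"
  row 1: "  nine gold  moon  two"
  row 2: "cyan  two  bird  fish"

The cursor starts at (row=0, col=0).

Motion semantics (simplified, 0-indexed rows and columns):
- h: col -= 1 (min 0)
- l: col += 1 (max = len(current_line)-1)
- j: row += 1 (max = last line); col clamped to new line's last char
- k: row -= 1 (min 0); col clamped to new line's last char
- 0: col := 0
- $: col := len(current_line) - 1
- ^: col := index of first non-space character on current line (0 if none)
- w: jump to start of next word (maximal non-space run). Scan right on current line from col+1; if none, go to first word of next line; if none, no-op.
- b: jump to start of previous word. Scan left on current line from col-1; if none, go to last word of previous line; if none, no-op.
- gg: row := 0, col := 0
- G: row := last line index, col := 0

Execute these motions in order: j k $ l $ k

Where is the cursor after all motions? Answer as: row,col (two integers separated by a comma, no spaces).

After 1 (j): row=1 col=0 char='_'
After 2 (k): row=0 col=0 char='b'
After 3 ($): row=0 col=9 char='e'
After 4 (l): row=0 col=9 char='e'
After 5 ($): row=0 col=9 char='e'
After 6 (k): row=0 col=9 char='e'

Answer: 0,9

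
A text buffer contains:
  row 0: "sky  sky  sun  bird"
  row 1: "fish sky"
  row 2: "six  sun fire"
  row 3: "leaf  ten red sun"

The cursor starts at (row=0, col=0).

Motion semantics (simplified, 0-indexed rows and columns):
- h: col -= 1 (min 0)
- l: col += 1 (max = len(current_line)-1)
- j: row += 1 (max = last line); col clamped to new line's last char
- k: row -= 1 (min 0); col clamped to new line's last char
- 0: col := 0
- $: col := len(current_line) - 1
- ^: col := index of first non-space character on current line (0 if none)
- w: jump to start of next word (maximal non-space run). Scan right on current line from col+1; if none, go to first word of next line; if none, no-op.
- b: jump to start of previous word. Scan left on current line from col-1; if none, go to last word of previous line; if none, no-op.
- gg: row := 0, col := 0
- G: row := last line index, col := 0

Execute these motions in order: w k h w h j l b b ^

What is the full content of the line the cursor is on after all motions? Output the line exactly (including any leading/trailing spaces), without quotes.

After 1 (w): row=0 col=5 char='s'
After 2 (k): row=0 col=5 char='s'
After 3 (h): row=0 col=4 char='_'
After 4 (w): row=0 col=5 char='s'
After 5 (h): row=0 col=4 char='_'
After 6 (j): row=1 col=4 char='_'
After 7 (l): row=1 col=5 char='s'
After 8 (b): row=1 col=0 char='f'
After 9 (b): row=0 col=15 char='b'
After 10 (^): row=0 col=0 char='s'

Answer: sky  sky  sun  bird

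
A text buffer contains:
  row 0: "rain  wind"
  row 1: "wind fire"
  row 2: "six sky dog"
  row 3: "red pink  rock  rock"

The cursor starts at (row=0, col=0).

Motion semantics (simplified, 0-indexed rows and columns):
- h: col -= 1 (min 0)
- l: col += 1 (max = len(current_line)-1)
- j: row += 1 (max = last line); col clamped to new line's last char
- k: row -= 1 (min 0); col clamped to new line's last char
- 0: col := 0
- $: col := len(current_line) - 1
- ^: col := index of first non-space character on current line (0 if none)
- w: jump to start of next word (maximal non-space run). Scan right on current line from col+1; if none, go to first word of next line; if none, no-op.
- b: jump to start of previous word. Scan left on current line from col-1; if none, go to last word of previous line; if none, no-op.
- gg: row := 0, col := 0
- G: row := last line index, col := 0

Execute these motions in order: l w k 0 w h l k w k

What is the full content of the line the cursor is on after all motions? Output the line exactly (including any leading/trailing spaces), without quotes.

After 1 (l): row=0 col=1 char='a'
After 2 (w): row=0 col=6 char='w'
After 3 (k): row=0 col=6 char='w'
After 4 (0): row=0 col=0 char='r'
After 5 (w): row=0 col=6 char='w'
After 6 (h): row=0 col=5 char='_'
After 7 (l): row=0 col=6 char='w'
After 8 (k): row=0 col=6 char='w'
After 9 (w): row=1 col=0 char='w'
After 10 (k): row=0 col=0 char='r'

Answer: rain  wind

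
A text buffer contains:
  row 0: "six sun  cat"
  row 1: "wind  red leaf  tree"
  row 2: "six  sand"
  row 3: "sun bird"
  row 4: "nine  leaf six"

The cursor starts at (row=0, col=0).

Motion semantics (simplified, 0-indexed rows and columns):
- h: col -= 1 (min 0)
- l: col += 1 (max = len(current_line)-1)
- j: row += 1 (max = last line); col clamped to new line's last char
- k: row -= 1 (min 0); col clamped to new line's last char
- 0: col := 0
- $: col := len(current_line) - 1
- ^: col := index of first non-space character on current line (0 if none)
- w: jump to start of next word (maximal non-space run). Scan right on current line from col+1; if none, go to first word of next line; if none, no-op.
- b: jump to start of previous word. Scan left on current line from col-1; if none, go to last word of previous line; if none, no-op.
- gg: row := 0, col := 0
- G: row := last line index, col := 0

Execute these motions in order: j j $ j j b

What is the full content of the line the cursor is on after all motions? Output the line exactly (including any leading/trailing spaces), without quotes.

After 1 (j): row=1 col=0 char='w'
After 2 (j): row=2 col=0 char='s'
After 3 ($): row=2 col=8 char='d'
After 4 (j): row=3 col=7 char='d'
After 5 (j): row=4 col=7 char='e'
After 6 (b): row=4 col=6 char='l'

Answer: nine  leaf six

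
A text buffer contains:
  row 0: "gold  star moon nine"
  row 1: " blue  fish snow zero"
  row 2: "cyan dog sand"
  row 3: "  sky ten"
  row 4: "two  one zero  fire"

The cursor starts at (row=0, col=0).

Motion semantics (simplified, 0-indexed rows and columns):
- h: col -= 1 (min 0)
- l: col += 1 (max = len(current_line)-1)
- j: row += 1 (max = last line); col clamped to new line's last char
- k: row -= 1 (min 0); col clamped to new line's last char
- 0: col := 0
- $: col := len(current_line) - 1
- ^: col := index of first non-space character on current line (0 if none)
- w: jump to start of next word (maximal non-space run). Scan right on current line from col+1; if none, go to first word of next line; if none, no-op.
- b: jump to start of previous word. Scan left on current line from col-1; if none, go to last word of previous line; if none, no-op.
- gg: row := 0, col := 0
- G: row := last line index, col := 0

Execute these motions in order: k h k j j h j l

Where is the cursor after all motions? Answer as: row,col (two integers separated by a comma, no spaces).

After 1 (k): row=0 col=0 char='g'
After 2 (h): row=0 col=0 char='g'
After 3 (k): row=0 col=0 char='g'
After 4 (j): row=1 col=0 char='_'
After 5 (j): row=2 col=0 char='c'
After 6 (h): row=2 col=0 char='c'
After 7 (j): row=3 col=0 char='_'
After 8 (l): row=3 col=1 char='_'

Answer: 3,1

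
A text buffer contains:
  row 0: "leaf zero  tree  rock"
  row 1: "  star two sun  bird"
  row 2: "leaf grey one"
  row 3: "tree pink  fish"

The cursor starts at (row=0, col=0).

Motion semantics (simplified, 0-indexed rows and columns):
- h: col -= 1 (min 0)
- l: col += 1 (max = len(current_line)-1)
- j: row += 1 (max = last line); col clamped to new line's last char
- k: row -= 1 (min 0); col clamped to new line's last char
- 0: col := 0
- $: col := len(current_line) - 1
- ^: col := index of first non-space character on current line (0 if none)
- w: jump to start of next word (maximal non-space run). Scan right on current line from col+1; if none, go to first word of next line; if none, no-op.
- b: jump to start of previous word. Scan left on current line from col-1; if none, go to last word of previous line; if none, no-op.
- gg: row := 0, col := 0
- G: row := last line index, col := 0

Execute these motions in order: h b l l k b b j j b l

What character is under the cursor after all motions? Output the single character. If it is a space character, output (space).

After 1 (h): row=0 col=0 char='l'
After 2 (b): row=0 col=0 char='l'
After 3 (l): row=0 col=1 char='e'
After 4 (l): row=0 col=2 char='a'
After 5 (k): row=0 col=2 char='a'
After 6 (b): row=0 col=0 char='l'
After 7 (b): row=0 col=0 char='l'
After 8 (j): row=1 col=0 char='_'
After 9 (j): row=2 col=0 char='l'
After 10 (b): row=1 col=16 char='b'
After 11 (l): row=1 col=17 char='i'

Answer: i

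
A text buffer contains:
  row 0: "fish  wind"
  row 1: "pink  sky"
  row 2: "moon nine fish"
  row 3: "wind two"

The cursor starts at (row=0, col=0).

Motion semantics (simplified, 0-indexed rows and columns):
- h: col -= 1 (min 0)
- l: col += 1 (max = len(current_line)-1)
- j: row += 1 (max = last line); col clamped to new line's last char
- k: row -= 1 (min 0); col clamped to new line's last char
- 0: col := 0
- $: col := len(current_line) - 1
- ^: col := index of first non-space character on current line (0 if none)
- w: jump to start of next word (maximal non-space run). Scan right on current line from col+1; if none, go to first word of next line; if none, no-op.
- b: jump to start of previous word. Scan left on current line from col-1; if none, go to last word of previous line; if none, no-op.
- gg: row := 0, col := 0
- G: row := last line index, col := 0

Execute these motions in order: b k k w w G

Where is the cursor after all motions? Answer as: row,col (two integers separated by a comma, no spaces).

After 1 (b): row=0 col=0 char='f'
After 2 (k): row=0 col=0 char='f'
After 3 (k): row=0 col=0 char='f'
After 4 (w): row=0 col=6 char='w'
After 5 (w): row=1 col=0 char='p'
After 6 (G): row=3 col=0 char='w'

Answer: 3,0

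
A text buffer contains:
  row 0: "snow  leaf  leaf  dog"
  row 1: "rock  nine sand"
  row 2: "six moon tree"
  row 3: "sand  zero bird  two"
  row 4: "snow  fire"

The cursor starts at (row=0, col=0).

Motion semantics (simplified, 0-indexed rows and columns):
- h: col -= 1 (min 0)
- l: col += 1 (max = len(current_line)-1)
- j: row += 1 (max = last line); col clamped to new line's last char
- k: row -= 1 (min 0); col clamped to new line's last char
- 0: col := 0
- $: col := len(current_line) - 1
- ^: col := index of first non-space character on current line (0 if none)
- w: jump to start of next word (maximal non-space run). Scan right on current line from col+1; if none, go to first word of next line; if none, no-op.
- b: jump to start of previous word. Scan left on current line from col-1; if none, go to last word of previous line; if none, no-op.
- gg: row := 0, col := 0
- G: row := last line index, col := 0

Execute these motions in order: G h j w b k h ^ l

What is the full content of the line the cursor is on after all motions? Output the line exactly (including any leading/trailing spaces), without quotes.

Answer: sand  zero bird  two

Derivation:
After 1 (G): row=4 col=0 char='s'
After 2 (h): row=4 col=0 char='s'
After 3 (j): row=4 col=0 char='s'
After 4 (w): row=4 col=6 char='f'
After 5 (b): row=4 col=0 char='s'
After 6 (k): row=3 col=0 char='s'
After 7 (h): row=3 col=0 char='s'
After 8 (^): row=3 col=0 char='s'
After 9 (l): row=3 col=1 char='a'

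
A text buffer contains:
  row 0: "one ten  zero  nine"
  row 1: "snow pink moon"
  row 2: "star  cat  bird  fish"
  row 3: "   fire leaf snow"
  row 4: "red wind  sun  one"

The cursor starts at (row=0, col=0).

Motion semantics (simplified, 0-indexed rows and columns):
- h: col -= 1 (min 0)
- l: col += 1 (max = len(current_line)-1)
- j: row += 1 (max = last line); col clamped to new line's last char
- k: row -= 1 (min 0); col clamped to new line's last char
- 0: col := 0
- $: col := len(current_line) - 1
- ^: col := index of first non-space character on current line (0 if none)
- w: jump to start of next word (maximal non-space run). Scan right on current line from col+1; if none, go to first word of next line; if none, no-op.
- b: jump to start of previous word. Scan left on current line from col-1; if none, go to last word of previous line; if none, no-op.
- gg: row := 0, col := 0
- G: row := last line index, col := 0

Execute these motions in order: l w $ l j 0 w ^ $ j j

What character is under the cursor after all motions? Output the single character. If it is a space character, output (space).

After 1 (l): row=0 col=1 char='n'
After 2 (w): row=0 col=4 char='t'
After 3 ($): row=0 col=18 char='e'
After 4 (l): row=0 col=18 char='e'
After 5 (j): row=1 col=13 char='n'
After 6 (0): row=1 col=0 char='s'
After 7 (w): row=1 col=5 char='p'
After 8 (^): row=1 col=0 char='s'
After 9 ($): row=1 col=13 char='n'
After 10 (j): row=2 col=13 char='r'
After 11 (j): row=3 col=13 char='s'

Answer: s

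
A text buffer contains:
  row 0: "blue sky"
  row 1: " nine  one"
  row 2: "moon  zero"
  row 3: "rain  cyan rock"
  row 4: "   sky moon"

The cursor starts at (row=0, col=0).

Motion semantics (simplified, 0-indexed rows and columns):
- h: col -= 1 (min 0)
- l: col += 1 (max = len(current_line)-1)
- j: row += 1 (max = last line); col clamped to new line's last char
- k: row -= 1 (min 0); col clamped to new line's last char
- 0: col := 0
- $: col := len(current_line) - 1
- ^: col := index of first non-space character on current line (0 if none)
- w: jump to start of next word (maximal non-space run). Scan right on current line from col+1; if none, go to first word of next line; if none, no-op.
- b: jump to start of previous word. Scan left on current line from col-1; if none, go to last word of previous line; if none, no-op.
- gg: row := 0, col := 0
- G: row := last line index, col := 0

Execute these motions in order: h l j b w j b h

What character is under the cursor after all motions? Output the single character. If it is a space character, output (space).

Answer: m

Derivation:
After 1 (h): row=0 col=0 char='b'
After 2 (l): row=0 col=1 char='l'
After 3 (j): row=1 col=1 char='n'
After 4 (b): row=0 col=5 char='s'
After 5 (w): row=1 col=1 char='n'
After 6 (j): row=2 col=1 char='o'
After 7 (b): row=2 col=0 char='m'
After 8 (h): row=2 col=0 char='m'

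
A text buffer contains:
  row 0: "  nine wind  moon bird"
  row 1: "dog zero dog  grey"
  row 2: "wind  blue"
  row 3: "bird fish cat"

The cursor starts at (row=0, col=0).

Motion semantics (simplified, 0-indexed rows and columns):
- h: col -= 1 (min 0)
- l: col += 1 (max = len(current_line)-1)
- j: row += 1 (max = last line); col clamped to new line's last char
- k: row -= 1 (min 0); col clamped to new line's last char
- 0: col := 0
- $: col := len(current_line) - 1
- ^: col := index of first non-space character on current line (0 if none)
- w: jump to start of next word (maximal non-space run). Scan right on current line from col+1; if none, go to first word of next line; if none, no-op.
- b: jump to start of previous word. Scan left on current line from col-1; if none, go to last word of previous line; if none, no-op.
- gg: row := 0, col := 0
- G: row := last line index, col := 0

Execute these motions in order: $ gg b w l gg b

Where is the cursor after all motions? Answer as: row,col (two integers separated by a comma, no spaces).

After 1 ($): row=0 col=21 char='d'
After 2 (gg): row=0 col=0 char='_'
After 3 (b): row=0 col=0 char='_'
After 4 (w): row=0 col=2 char='n'
After 5 (l): row=0 col=3 char='i'
After 6 (gg): row=0 col=0 char='_'
After 7 (b): row=0 col=0 char='_'

Answer: 0,0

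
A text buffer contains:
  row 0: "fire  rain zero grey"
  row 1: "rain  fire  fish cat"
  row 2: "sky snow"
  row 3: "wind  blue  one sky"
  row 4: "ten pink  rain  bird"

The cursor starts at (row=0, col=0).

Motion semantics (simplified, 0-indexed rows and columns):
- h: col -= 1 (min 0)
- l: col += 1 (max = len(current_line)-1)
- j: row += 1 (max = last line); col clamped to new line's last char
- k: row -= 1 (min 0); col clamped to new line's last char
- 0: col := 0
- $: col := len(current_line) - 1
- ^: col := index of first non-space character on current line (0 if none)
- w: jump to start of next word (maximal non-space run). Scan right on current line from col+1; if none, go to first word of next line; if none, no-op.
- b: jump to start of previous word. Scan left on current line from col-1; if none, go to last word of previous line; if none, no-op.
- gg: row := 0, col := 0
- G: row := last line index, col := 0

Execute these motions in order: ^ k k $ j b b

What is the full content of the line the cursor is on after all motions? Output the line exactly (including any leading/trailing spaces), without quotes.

Answer: rain  fire  fish cat

Derivation:
After 1 (^): row=0 col=0 char='f'
After 2 (k): row=0 col=0 char='f'
After 3 (k): row=0 col=0 char='f'
After 4 ($): row=0 col=19 char='y'
After 5 (j): row=1 col=19 char='t'
After 6 (b): row=1 col=17 char='c'
After 7 (b): row=1 col=12 char='f'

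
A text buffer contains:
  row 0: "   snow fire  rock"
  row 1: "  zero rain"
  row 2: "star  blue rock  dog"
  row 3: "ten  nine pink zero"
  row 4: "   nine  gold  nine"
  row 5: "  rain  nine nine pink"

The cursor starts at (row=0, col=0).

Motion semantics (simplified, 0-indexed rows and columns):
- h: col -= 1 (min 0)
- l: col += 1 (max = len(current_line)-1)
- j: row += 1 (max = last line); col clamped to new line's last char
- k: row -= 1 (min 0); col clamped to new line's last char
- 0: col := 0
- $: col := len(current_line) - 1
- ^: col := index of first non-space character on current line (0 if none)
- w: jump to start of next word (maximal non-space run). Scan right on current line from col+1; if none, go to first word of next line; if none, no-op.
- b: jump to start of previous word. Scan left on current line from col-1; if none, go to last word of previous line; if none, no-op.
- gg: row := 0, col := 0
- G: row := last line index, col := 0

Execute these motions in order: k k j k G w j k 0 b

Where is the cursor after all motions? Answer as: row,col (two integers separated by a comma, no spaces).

After 1 (k): row=0 col=0 char='_'
After 2 (k): row=0 col=0 char='_'
After 3 (j): row=1 col=0 char='_'
After 4 (k): row=0 col=0 char='_'
After 5 (G): row=5 col=0 char='_'
After 6 (w): row=5 col=2 char='r'
After 7 (j): row=5 col=2 char='r'
After 8 (k): row=4 col=2 char='_'
After 9 (0): row=4 col=0 char='_'
After 10 (b): row=3 col=15 char='z'

Answer: 3,15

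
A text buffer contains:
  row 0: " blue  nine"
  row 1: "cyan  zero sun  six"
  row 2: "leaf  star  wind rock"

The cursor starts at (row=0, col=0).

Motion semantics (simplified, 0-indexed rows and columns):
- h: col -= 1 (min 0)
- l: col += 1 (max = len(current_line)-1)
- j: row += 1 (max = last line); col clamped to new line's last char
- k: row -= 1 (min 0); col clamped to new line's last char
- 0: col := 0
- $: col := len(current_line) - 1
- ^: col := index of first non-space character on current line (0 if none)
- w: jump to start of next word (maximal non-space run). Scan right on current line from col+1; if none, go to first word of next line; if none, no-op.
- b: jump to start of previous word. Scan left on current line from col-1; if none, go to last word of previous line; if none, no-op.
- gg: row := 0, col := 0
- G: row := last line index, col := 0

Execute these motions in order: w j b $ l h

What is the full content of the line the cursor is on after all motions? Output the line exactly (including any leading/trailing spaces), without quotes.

Answer: cyan  zero sun  six

Derivation:
After 1 (w): row=0 col=1 char='b'
After 2 (j): row=1 col=1 char='y'
After 3 (b): row=1 col=0 char='c'
After 4 ($): row=1 col=18 char='x'
After 5 (l): row=1 col=18 char='x'
After 6 (h): row=1 col=17 char='i'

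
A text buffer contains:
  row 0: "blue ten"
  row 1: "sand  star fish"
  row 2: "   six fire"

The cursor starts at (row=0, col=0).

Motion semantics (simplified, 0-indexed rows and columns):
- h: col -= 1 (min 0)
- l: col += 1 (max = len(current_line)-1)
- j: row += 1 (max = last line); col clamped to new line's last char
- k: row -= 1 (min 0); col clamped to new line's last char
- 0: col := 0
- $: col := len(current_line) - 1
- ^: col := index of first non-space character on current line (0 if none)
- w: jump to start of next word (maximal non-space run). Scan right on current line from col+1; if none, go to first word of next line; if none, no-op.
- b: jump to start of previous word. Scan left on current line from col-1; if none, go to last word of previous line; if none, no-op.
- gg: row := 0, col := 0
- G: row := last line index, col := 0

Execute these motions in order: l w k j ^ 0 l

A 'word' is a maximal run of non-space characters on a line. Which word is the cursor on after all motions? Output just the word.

After 1 (l): row=0 col=1 char='l'
After 2 (w): row=0 col=5 char='t'
After 3 (k): row=0 col=5 char='t'
After 4 (j): row=1 col=5 char='_'
After 5 (^): row=1 col=0 char='s'
After 6 (0): row=1 col=0 char='s'
After 7 (l): row=1 col=1 char='a'

Answer: sand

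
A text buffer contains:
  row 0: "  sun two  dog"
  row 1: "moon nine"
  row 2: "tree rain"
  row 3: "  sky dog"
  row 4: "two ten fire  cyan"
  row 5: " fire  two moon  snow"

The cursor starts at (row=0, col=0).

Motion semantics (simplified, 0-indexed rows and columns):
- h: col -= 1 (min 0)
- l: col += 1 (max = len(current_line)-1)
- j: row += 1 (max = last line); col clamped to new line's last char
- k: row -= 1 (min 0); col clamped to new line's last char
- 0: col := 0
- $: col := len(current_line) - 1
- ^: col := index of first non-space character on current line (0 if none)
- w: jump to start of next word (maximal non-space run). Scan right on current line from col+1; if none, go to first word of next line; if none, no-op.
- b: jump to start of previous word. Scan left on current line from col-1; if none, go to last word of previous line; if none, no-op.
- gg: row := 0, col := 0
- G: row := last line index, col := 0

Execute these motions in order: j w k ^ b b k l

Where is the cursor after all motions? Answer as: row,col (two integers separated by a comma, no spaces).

Answer: 0,3

Derivation:
After 1 (j): row=1 col=0 char='m'
After 2 (w): row=1 col=5 char='n'
After 3 (k): row=0 col=5 char='_'
After 4 (^): row=0 col=2 char='s'
After 5 (b): row=0 col=2 char='s'
After 6 (b): row=0 col=2 char='s'
After 7 (k): row=0 col=2 char='s'
After 8 (l): row=0 col=3 char='u'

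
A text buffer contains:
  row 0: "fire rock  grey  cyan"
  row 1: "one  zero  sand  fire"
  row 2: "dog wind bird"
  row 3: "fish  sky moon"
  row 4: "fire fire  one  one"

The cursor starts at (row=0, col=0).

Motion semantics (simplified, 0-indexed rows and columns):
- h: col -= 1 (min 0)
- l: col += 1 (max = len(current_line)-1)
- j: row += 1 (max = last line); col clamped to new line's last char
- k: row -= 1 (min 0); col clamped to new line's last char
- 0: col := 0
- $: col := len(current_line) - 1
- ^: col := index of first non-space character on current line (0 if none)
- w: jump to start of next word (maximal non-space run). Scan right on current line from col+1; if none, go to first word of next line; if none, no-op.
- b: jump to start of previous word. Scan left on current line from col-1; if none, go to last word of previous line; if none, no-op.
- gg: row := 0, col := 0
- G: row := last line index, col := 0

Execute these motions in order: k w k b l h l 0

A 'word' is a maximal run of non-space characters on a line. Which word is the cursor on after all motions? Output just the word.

Answer: fire

Derivation:
After 1 (k): row=0 col=0 char='f'
After 2 (w): row=0 col=5 char='r'
After 3 (k): row=0 col=5 char='r'
After 4 (b): row=0 col=0 char='f'
After 5 (l): row=0 col=1 char='i'
After 6 (h): row=0 col=0 char='f'
After 7 (l): row=0 col=1 char='i'
After 8 (0): row=0 col=0 char='f'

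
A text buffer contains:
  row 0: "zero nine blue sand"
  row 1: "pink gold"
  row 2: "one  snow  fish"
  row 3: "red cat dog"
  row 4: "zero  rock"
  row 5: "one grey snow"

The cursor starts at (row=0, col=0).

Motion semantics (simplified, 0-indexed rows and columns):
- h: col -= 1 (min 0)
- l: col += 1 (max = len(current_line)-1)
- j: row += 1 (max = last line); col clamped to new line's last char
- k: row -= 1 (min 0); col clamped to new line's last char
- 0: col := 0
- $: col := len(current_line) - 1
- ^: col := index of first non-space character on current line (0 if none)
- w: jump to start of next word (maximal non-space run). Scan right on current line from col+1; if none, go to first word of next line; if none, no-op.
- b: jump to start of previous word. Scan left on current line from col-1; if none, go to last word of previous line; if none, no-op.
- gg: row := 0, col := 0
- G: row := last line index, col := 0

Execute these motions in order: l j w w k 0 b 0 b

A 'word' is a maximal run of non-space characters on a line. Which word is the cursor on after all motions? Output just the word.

After 1 (l): row=0 col=1 char='e'
After 2 (j): row=1 col=1 char='i'
After 3 (w): row=1 col=5 char='g'
After 4 (w): row=2 col=0 char='o'
After 5 (k): row=1 col=0 char='p'
After 6 (0): row=1 col=0 char='p'
After 7 (b): row=0 col=15 char='s'
After 8 (0): row=0 col=0 char='z'
After 9 (b): row=0 col=0 char='z'

Answer: zero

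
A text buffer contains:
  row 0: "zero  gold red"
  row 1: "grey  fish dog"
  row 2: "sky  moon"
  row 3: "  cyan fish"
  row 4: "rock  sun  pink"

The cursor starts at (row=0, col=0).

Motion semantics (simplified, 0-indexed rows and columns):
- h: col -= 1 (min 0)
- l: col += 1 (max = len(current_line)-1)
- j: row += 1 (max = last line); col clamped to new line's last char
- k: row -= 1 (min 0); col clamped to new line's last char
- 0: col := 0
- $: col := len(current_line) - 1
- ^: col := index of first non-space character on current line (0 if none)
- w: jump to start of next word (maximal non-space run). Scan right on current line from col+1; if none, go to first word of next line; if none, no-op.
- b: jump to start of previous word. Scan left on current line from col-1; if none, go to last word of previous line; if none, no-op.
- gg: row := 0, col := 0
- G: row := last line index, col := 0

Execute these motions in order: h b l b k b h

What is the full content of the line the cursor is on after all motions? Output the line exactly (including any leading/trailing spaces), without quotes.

After 1 (h): row=0 col=0 char='z'
After 2 (b): row=0 col=0 char='z'
After 3 (l): row=0 col=1 char='e'
After 4 (b): row=0 col=0 char='z'
After 5 (k): row=0 col=0 char='z'
After 6 (b): row=0 col=0 char='z'
After 7 (h): row=0 col=0 char='z'

Answer: zero  gold red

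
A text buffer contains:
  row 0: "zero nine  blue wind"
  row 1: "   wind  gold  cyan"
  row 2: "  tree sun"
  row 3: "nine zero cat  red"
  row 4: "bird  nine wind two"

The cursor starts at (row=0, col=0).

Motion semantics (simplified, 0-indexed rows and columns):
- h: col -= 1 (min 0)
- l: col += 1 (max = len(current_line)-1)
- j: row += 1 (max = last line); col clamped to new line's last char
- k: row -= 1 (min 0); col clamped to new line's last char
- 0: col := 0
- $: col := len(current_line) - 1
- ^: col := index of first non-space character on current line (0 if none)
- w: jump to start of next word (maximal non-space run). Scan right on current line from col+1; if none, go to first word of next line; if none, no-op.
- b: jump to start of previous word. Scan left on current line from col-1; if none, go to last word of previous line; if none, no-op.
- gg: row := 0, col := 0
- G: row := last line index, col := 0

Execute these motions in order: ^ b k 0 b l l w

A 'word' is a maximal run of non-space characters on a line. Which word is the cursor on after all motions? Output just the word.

Answer: nine

Derivation:
After 1 (^): row=0 col=0 char='z'
After 2 (b): row=0 col=0 char='z'
After 3 (k): row=0 col=0 char='z'
After 4 (0): row=0 col=0 char='z'
After 5 (b): row=0 col=0 char='z'
After 6 (l): row=0 col=1 char='e'
After 7 (l): row=0 col=2 char='r'
After 8 (w): row=0 col=5 char='n'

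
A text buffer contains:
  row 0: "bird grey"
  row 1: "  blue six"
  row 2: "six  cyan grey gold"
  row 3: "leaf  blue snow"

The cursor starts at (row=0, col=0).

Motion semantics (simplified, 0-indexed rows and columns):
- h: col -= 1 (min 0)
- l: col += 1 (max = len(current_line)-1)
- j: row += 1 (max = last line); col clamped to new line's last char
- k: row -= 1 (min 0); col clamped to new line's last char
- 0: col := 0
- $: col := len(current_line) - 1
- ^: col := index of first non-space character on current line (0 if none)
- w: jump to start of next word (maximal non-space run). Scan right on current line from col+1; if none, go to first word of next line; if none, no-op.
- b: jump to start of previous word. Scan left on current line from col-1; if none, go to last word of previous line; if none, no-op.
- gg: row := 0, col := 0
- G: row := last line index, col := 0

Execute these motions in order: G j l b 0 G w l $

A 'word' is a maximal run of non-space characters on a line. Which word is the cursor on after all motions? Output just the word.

After 1 (G): row=3 col=0 char='l'
After 2 (j): row=3 col=0 char='l'
After 3 (l): row=3 col=1 char='e'
After 4 (b): row=3 col=0 char='l'
After 5 (0): row=3 col=0 char='l'
After 6 (G): row=3 col=0 char='l'
After 7 (w): row=3 col=6 char='b'
After 8 (l): row=3 col=7 char='l'
After 9 ($): row=3 col=14 char='w'

Answer: snow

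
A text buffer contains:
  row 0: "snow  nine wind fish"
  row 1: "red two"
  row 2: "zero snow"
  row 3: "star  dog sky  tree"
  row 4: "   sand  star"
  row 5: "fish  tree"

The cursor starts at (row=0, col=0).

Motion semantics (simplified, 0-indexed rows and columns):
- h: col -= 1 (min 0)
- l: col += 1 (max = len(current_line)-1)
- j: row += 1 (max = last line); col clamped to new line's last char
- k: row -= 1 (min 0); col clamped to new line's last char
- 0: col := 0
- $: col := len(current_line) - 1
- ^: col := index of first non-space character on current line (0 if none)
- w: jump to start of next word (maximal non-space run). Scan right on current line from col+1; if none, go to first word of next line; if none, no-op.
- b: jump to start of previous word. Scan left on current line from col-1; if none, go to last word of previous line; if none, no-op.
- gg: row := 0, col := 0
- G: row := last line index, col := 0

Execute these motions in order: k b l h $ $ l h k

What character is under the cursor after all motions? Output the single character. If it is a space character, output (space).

Answer: s

Derivation:
After 1 (k): row=0 col=0 char='s'
After 2 (b): row=0 col=0 char='s'
After 3 (l): row=0 col=1 char='n'
After 4 (h): row=0 col=0 char='s'
After 5 ($): row=0 col=19 char='h'
After 6 ($): row=0 col=19 char='h'
After 7 (l): row=0 col=19 char='h'
After 8 (h): row=0 col=18 char='s'
After 9 (k): row=0 col=18 char='s'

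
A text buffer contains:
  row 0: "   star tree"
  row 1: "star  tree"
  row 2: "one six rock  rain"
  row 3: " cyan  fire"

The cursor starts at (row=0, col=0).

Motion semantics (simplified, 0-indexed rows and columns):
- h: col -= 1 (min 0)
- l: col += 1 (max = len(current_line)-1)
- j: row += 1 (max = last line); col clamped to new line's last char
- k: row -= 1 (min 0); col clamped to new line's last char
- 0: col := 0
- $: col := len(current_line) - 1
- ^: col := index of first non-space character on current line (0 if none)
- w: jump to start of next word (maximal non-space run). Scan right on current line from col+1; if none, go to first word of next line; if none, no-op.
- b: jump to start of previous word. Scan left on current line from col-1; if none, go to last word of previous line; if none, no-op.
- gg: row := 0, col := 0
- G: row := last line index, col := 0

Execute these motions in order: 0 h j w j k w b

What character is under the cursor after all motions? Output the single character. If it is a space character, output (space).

After 1 (0): row=0 col=0 char='_'
After 2 (h): row=0 col=0 char='_'
After 3 (j): row=1 col=0 char='s'
After 4 (w): row=1 col=6 char='t'
After 5 (j): row=2 col=6 char='x'
After 6 (k): row=1 col=6 char='t'
After 7 (w): row=2 col=0 char='o'
After 8 (b): row=1 col=6 char='t'

Answer: t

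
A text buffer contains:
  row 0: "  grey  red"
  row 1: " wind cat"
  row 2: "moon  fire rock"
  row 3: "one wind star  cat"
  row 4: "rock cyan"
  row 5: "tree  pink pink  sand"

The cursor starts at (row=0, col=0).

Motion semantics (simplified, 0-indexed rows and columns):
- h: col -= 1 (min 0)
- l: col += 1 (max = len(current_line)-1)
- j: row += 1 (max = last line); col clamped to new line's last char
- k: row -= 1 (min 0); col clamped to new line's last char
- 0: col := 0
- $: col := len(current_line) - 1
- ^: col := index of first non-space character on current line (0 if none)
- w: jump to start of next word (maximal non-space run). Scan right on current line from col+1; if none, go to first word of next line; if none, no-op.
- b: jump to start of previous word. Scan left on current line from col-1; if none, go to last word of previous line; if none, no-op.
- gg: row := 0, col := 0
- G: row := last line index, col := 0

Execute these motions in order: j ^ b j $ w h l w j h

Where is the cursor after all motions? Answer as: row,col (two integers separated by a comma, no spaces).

After 1 (j): row=1 col=0 char='_'
After 2 (^): row=1 col=1 char='w'
After 3 (b): row=0 col=8 char='r'
After 4 (j): row=1 col=8 char='t'
After 5 ($): row=1 col=8 char='t'
After 6 (w): row=2 col=0 char='m'
After 7 (h): row=2 col=0 char='m'
After 8 (l): row=2 col=1 char='o'
After 9 (w): row=2 col=6 char='f'
After 10 (j): row=3 col=6 char='n'
After 11 (h): row=3 col=5 char='i'

Answer: 3,5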